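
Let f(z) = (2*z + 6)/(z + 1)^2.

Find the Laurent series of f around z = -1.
Put w = z - (-1), i.e. z = w - 1. The denominator is w^2, so it suffices to rewrite the numerator in powers of w.

P(z) = 2*z + 6
P(w - 1) = 4 + 2*w

Dividing each term by w^2:
  f = 4/w^2 + 2/w

Substituting back w = z + 1:
  f(z) = 4/(z + 1)^2 + 2/(z + 1)

The series is finite because the numerator is a polynomial; the negative powers form the principal part, and the coefficient of 1/(z + 1) gives Res(f, -1) = 2.

Final answer: 4/(z + 1)^2 + 2/(z + 1)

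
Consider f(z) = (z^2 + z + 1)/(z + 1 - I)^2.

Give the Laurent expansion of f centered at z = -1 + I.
Put w = z - (-1 + I), i.e. z = w - 1 + I. The denominator is w^2, so it suffices to rewrite the numerator in powers of w.

P(z) = z^2 + z + 1
P(w - 1 + I) = -I + (-1 + 2*I)*w + w^2

Dividing each term by w^2:
  f = -I/w^2 + (-1 + 2*I)/w + 1

Substituting back w = z + 1 - I:
  f(z) = -I/(z + 1 - I)^2 + (-1 + 2*I)/(z + 1 - I) + 1

The series is finite because the numerator is a polynomial; the negative powers form the principal part, and the coefficient of 1/(z + 1 - I) gives Res(f, -1 + I) = -1 + 2*I.

Final answer: -I/(z + 1 - I)^2 + (-1 + 2*I)/(z + 1 - I) + 1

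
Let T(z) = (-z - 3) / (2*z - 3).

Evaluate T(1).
Substitute z = 1:
  numerator:   -(1) - 3 = -4
  denominator: 2*(1) - 3 = -1
T(1) = (-4)/(-1) = 4

Final answer: 4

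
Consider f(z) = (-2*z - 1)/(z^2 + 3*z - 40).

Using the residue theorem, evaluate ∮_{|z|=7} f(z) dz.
By the residue theorem, ∮_C f(z) dz = 2πi · (sum of the residues of f at the poles inside |z| = 7).

The denominator factors as (z + 8)*(z - 5), so the singularities of f are simple poles at z = -8, z = 5.
  |-8|² = 64 > 49 = 7², so this pole is outside the contour.
  |5|² = 25 < 49 = 7², so this pole is inside the contour.

With P(z) = -2*z - 1 and Q(z) = z^2 + 3*z - 40, each pole is simple, so Res(f, z₀) = P(z₀)/Q'(z₀) with Q'(z) = 2*z + 3.
  Res(f, 5) = P(5)/Q'(5) = (-11)/(13) = -11/13

∮_C f(z) dz = 2πi · (-11/13) = -22*I*pi/13

Final answer: -22*I*pi/13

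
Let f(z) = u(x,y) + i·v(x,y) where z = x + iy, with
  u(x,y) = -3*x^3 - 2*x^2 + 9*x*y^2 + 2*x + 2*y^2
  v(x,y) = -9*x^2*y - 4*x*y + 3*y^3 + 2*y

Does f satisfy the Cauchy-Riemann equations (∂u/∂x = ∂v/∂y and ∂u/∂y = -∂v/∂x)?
∂u/∂x = -9*x^2 - 4*x + 9*y^2 + 2
∂v/∂y = -9*x^2 - 4*x + 9*y^2 + 2
∂u/∂y = 18*x*y + 4*y
∂v/∂x = -18*x*y - 4*y
∂u/∂x = ∂v/∂y and ∂u/∂y = -∂v/∂x hold identically; f is analytic.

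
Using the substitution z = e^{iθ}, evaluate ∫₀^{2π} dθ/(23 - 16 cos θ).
Call the integral J. The integrand is 2π-periodic and we integrate over a full period, so shifting θ does not change the value (θ → θ + π flips the sign of the trig term). Hence
  J = ∫₀^{2π} dθ/(23 + 16 cos θ).
Put z = e^{iθ}: then cos θ = (z + 1/z)/2, dθ = dz/(iz), and z runs once counterclockwise around |z| = 1:
  J = ∮_{|z|=1} 1/(23 + 16*(z + 1/z)/2) · dz/(iz) = (2/i) ∮_{|z|=1} dz/(16*z^2 + 46*z + 16).
The roots of 16*z^2 + 46*z + 16 are z = (-23 ± sqrt(23^2 - 16^2))/16, with sqrt(273) = sqrt(273); their product is 1, so only z₊ = -23/16 + sqrt(273)/16 lies inside the unit circle (z₋ = -23/16 - sqrt(273)/16 lies outside).
z₊ is a simple zero of q(z) = 16*z^2 + 46*z + 16, so Res(1/q, z₊) = 1/q'(z₊) with q'(z) = 32*z + 46; and q'(z₊) = 16*(z₊ - z₋) = 2*sqrt(273).
Therefore J = (2/i) · 2πi · 1/(2*sqrt(273)) = 2*pi/(sqrt(273)) = 2*sqrt(273)*pi/273

Final answer: 2*sqrt(273)*pi/273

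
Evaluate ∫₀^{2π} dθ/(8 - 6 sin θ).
Call the integral J. The integrand is 2π-periodic and we integrate over a full period, so shifting θ does not change the value (θ → θ + π/2 turns sin θ into cos θ; θ → θ + π flips the sign of the trig term). Hence
  J = ∫₀^{2π} dθ/(8 + 6 cos θ).
Put z = e^{iθ}: then cos θ = (z + 1/z)/2, dθ = dz/(iz), and z runs once counterclockwise around |z| = 1:
  J = ∮_{|z|=1} 1/(8 + 6*(z + 1/z)/2) · dz/(iz) = (2/i) ∮_{|z|=1} dz/(6*z^2 + 16*z + 6).
The roots of 6*z^2 + 16*z + 6 are z = (-8 ± sqrt(8^2 - 6^2))/6, with sqrt(28) = 2*sqrt(7); their product is 1, so only z₊ = -4/3 + sqrt(7)/3 lies inside the unit circle (z₋ = -4/3 - sqrt(7)/3 lies outside).
z₊ is a simple zero of q(z) = 6*z^2 + 16*z + 6, so Res(1/q, z₊) = 1/q'(z₊) with q'(z) = 12*z + 16; and q'(z₊) = 6*(z₊ - z₋) = 4*sqrt(7).
Therefore J = (2/i) · 2πi · 1/(4*sqrt(7)) = 2*pi/(2*sqrt(7)) = sqrt(7)*pi/7

Final answer: sqrt(7)*pi/7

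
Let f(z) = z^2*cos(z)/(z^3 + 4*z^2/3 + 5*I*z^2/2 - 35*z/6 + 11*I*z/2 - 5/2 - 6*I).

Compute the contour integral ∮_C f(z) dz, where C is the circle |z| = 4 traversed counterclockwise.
pi*(-54/65 - 62*I/65)*cos(2/3 - I) + pi*(-3078/4745 + 4266*I/4745)*cos(3) + pi*(108/73 + 150*I/73)*cos(1 - 3*I/2)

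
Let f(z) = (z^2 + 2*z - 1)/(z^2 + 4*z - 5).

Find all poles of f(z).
{-5, 1}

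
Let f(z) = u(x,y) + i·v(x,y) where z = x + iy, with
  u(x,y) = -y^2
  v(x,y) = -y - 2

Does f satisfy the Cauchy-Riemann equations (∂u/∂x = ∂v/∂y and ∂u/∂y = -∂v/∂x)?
∂u/∂x = 0
∂v/∂y = -1
∂u/∂y = -2*y
∂v/∂x = 0
∂u/∂x ≠ ∂v/∂y and ∂u/∂y ≠ -∂v/∂x; the Cauchy-Riemann equations are not satisfied, so f is not analytic.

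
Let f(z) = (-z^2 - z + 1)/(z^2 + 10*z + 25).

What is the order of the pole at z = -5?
Factor the denominator:
  z^2 + 10*z + 25 = (z + 5)^2

The numerator P(z) = -z^2 - z + 1 has P(-5) = -19 ≠ 0, so no factor of (z + 5) cancels.
Near z = -5 we can therefore write f(z) = g(z)/(z + 5)^2 with g analytic at -5 and g(-5) ≠ 0 (g is just the numerator).

Hence z = -5 is a pole of order 2.

Final answer: 2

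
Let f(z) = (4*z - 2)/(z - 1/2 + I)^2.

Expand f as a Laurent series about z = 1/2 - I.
Put w = z - (1/2 - I), i.e. z = w + 1/2 - I. The denominator is w^2, so it suffices to rewrite the numerator in powers of w.

P(z) = 4*z - 2
P(w + 1/2 - I) = -4*I + 4*w

Dividing each term by w^2:
  f = -4*I/w^2 + 4/w

Substituting back w = z - 1/2 + I:
  f(z) = -4*I/(z - 1/2 + I)^2 + 4/(z - 1/2 + I)

The series is finite because the numerator is a polynomial; the negative powers form the principal part, and the coefficient of 1/(z - 1/2 + I) gives Res(f, 1/2 - I) = 4.

Final answer: -4*I/(z - 1/2 + I)^2 + 4/(z - 1/2 + I)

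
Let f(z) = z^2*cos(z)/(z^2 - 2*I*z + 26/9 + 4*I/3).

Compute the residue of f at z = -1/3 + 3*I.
Write f(z) = P(z)/Q(z) with P(z) = z^2*cos(z) and Q(z) = z^2 - 2*I*z + 26/9 + 4*I/3.
The denominator factors as Q(z) = (z + 1/3 - 3*I)*(z - 1/3 + I), so z = -1/3 + 3*I is a simple zero of Q and P is analytic there; z = -1/3 + 3*I is therefore a simple pole and
  Res(f, z₀) = P(z₀)/Q'(z₀).

Q'(z) = 2*z - 2*I, so Q'(-1/3 + 3*I) = -2/3 + 4*I.
P(-1/3 + 3*I) = (-80/9 - 2*I)*cos(1/3 - 3*I).

Res(f, -1/3 + 3*I) = ((-80/9 - 2*I)*cos(1/3 - 3*I))/(-2/3 + 4*I) = (-14/111 + 83*I/37)*cos(1/3 - 3*I)

Final answer: (-14/111 + 83*I/37)*cos(1/3 - 3*I)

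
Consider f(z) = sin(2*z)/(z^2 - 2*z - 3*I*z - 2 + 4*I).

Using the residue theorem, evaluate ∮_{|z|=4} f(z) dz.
By the residue theorem, ∮_C f(z) dz = 2πi · (sum of the residues of f at the poles inside |z| = 4).

The denominator factors as (z - 2 - I)*(z - 2*I), so the singularities of f are simple poles at z = 2 + I, z = 2*I.
  |2 + I|² = 5 < 16 = 4², so this pole is inside the contour.
  |2*I|² = 4 < 16 = 4², so this pole is inside the contour.

With P(z) = sin(2*z) and Q(z) = z^2 - 2*z - 3*I*z - 2 + 4*I, each pole is simple, so Res(f, z₀) = P(z₀)/Q'(z₀) with Q'(z) = 2*z - 2 - 3*I.
  Res(f, 2 + I) = P(2 + I)/Q'(2 + I) = (sin(4 + 2*I))/(2 - I) = (2/5 + I/5)*sin(4 + 2*I)
  Res(f, 2*I) = P(2*I)/Q'(2*I) = (I*sinh(4))/(-2 + I) = (1/5 - 2*I/5)*sinh(4)

Sum of residues inside C: (1/5 - 2*I/5)*sinh(4) + (2/5 + I/5)*sin(4 + 2*I)
∮_C f(z) dz = 2πi · ((1/5 - 2*I/5)*sinh(4) + (2/5 + I/5)*sin(4 + 2*I)) = pi*(-2/5 + 4*I/5)*sin(4 + 2*I) + pi*(4/5 + 2*I/5)*sinh(4)

Final answer: pi*(-2/5 + 4*I/5)*sin(4 + 2*I) + pi*(4/5 + 2*I/5)*sinh(4)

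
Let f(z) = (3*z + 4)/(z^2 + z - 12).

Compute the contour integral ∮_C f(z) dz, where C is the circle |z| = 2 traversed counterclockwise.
0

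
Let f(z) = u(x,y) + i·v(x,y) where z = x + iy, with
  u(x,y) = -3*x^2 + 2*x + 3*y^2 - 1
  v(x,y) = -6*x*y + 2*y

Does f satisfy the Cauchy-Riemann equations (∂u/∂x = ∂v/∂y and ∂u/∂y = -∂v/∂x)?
∂u/∂x = 2 - 6*x
∂v/∂y = 2 - 6*x
∂u/∂y = 6*y
∂v/∂x = -6*y
∂u/∂x = ∂v/∂y and ∂u/∂y = -∂v/∂x hold identically; f is analytic.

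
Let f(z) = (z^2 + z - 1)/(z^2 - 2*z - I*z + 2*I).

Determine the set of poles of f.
The singularities of f are the zeros of the denominator. Factoring,
  z^2 - 2*z - I*z + 2*I = (z - 2)*(z - I)
so the candidates are z = 2, z = I.

Check the numerator P(z) = z^2 + z - 1 at each one:
  P(2) = 5 ≠ 0, so z = 2 is a (simple) pole.
  P(I) = -2 + I ≠ 0, so z = I is a (simple) pole.

Poles of f: {I, 2}

Final answer: {I, 2}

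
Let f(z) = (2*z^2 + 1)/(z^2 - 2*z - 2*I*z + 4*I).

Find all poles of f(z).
The singularities of f are the zeros of the denominator. Factoring,
  z^2 - 2*z - 2*I*z + 4*I = (z - 2)*(z - 2*I)
so the candidates are z = 2, z = 2*I.

Check the numerator P(z) = 2*z^2 + 1 at each one:
  P(2) = 9 ≠ 0, so z = 2 is a (simple) pole.
  P(2*I) = -7 ≠ 0, so z = 2*I is a (simple) pole.

Poles of f: {2*I, 2}

Final answer: {2*I, 2}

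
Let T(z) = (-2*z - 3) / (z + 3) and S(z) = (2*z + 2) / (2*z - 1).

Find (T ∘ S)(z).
(-10*z - 1)/(8*z - 1)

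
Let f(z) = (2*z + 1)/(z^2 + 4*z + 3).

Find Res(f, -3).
Write f(z) = P(z)/Q(z) with P(z) = 2*z + 1 and Q(z) = z^2 + 4*z + 3.
The denominator factors as Q(z) = (z + 3)*(z + 1), so z = -3 is a simple zero of Q and P is analytic there; z = -3 is therefore a simple pole and
  Res(f, z₀) = P(z₀)/Q'(z₀).

Q'(z) = 2*z + 4, so Q'(-3) = -2.
P(-3) = -5.

Res(f, -3) = (-5)/(-2) = 5/2

Final answer: 5/2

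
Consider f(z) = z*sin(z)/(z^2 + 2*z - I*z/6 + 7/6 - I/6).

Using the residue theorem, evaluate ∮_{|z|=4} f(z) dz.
pi*(12/5 - 6*I/5)*sin(1 - I/2) + pi*(-12/5 - 4*I/5)*sin(1 + I/3)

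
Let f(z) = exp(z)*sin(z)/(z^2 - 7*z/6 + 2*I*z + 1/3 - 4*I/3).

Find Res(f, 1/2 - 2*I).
(-6/145 + 72*I/145)*exp(1/2 - 2*I)*sin(1/2 - 2*I)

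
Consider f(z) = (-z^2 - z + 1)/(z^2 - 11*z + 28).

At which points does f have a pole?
The singularities of f are the zeros of the denominator. Factoring,
  z^2 - 11*z + 28 = (z - 7)*(z - 4)
so the candidates are z = 7, z = 4.

Check the numerator P(z) = -z^2 - z + 1 at each one:
  P(7) = -55 ≠ 0, so z = 7 is a (simple) pole.
  P(4) = -19 ≠ 0, so z = 4 is a (simple) pole.

Poles of f: {4, 7}

Final answer: {4, 7}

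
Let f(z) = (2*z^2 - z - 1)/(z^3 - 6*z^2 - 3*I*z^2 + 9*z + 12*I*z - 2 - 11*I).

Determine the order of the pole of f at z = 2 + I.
3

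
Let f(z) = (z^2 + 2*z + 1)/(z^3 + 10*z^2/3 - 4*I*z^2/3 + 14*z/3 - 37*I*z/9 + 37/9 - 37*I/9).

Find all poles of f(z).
The singularities of f are the zeros of the denominator. Factoring,
  z^3 + 10*z^2/3 - 4*I*z^2/3 + 14*z/3 - 37*I*z/9 + 37/9 - 37*I/9 = (z + 1/3 - 2*I)*(z + 1 + I)*(z + 2 - I/3)
so the candidates are z = -1/3 + 2*I, z = -1 - I, z = -2 + I/3.

Check the numerator P(z) = z^2 + 2*z + 1 at each one:
  P(-1/3 + 2*I) = -32/9 + 8*I/3 ≠ 0, so z = -1/3 + 2*I is a (simple) pole.
  P(-1 - I) = -1 ≠ 0, so z = -1 - I is a (simple) pole.
  P(-2 + I/3) = 8/9 - 2*I/3 ≠ 0, so z = -2 + I/3 is a (simple) pole.

Poles of f: {-2 + I/3, -1 - I, -1/3 + 2*I}

Final answer: {-2 + I/3, -1 - I, -1/3 + 2*I}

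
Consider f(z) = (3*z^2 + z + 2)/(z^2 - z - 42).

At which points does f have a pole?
The singularities of f are the zeros of the denominator. Factoring,
  z^2 - z - 42 = (z - 7)*(z + 6)
so the candidates are z = 7, z = -6.

Check the numerator P(z) = 3*z^2 + z + 2 at each one:
  P(7) = 156 ≠ 0, so z = 7 is a (simple) pole.
  P(-6) = 104 ≠ 0, so z = -6 is a (simple) pole.

Poles of f: {-6, 7}

Final answer: {-6, 7}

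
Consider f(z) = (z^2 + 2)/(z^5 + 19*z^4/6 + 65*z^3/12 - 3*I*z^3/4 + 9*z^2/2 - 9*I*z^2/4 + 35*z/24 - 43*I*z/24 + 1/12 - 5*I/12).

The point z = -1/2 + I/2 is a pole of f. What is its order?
Factor the denominator:
  z^5 + 19*z^4/6 + 65*z^3/12 - 3*I*z^3/4 + 9*z^2/2 - 9*I*z^2/4 + 35*z/24 - 43*I*z/24 + 1/12 - 5*I/12 = (z + 1/2 - I/2)^3*(z + 1 + 3*I/2)*(z + 2/3)

The numerator P(z) = z^2 + 2 has P(-1/2 + I/2) = 2 - I/2 ≠ 0, so no factor of (z + 1/2 - I/2) cancels.
Near z = -1/2 + I/2 we can therefore write f(z) = g(z)/(z + 1/2 - I/2)^3 with g analytic at -1/2 + I/2 and g(-1/2 + I/2) ≠ 0 (g is the numerator divided by the remaining denominator factors).

Hence z = -1/2 + I/2 is a pole of order 3.

Final answer: 3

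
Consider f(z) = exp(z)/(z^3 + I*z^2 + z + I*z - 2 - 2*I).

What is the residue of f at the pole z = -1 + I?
Write f(z) = P(z)/Q(z) with P(z) = exp(z) and Q(z) = z^3 + I*z^2 + z + I*z - 2 - 2*I.
The denominator factors as Q(z) = (z + 2*I)*(z - 1)*(z + 1 - I), so z = -1 + I is a simple zero of Q and P is analytic there; z = -1 + I is therefore a simple pole and
  Res(f, z₀) = P(z₀)/Q'(z₀).

Q'(z) = 3*z^2 + 2*I*z + 1 + I, so Q'(-1 + I) = -1 - 7*I.
P(-1 + I) = exp(-1 + I).

Res(f, -1 + I) = (exp(-1 + I))/(-1 - 7*I) = (-1/50 + 7*I/50)*exp(-1 + I)

Final answer: (-1/50 + 7*I/50)*exp(-1 + I)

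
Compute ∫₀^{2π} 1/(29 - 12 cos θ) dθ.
2*sqrt(697)*pi/697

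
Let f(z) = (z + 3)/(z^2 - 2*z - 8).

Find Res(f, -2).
-1/6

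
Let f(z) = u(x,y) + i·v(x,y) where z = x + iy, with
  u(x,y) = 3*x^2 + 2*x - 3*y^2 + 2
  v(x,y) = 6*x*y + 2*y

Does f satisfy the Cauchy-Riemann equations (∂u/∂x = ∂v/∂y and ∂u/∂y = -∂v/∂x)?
∂u/∂x = 6*x + 2
∂v/∂y = 6*x + 2
∂u/∂y = -6*y
∂v/∂x = 6*y
∂u/∂x = ∂v/∂y and ∂u/∂y = -∂v/∂x hold identically; f is analytic.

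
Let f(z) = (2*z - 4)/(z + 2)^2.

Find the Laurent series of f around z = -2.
Put w = z - (-2), i.e. z = w - 2. The denominator is w^2, so it suffices to rewrite the numerator in powers of w.

P(z) = 2*z - 4
P(w - 2) = -8 + 2*w

Dividing each term by w^2:
  f = -8/w^2 + 2/w

Substituting back w = z + 2:
  f(z) = -8/(z + 2)^2 + 2/(z + 2)

The series is finite because the numerator is a polynomial; the negative powers form the principal part, and the coefficient of 1/(z + 2) gives Res(f, -2) = 2.

Final answer: -8/(z + 2)^2 + 2/(z + 2)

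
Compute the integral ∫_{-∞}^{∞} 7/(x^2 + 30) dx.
Let f(z) = 7/(z^2 + 30). The denominator has no real zeros and deg Q - deg P = 2 ≥ 2, so the integral of f over the upper semicircle |z| = R tends to 0 as R → ∞. Closing the contour in the upper half-plane,
  ∫_{-∞}^{∞} f(x) dx = 2πi · Σ Res(f, z_k)  over the poles with Im z_k > 0.

Zeros of the denominator: z^2 + 30 = 0 gives z = ±sqrt(30)*I.
Upper half-plane: z = sqrt(30)*I (simple).

Each pole is a simple zero of Q(z) = z^2 + 30, so Res(f, z₀) = P(z₀)/Q'(z₀) with P(z) = 7, Q'(z) = 2*z:
  Res(f, sqrt(30)*I) = (7)/(2*sqrt(30)*I) = -7*sqrt(30)*I/60

∫_{-∞}^{∞} f(x) dx = 2πi · (-7*sqrt(30)*I/60) = 7*sqrt(30)*pi/30

Final answer: 7*sqrt(30)*pi/30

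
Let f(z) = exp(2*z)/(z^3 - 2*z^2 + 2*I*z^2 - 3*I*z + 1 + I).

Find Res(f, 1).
Write f(z) = P(z)/Q(z) with P(z) = exp(2*z) and Q(z) = z^3 - 2*z^2 + 2*I*z^2 - 3*I*z + 1 + I.
The denominator factors as Q(z) = (z - 1 + I)*(z - 1)*(z + I), so z = 1 is a simple zero of Q and P is analytic there; z = 1 is therefore a simple pole and
  Res(f, z₀) = P(z₀)/Q'(z₀).

Q'(z) = 3*z^2 - 4*z + 4*I*z - 3*I, so Q'(1) = -1 + I.
P(1) = exp(2).

Res(f, 1) = (exp(2))/(-1 + I) = (-1/2 - I/2)*exp(2)

Final answer: (-1/2 - I/2)*exp(2)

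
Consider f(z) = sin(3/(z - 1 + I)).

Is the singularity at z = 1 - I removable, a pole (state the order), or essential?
Let u = z - 1 + I. Then
  sin(3/u) = Σ_{k≥0} (-1)^k (3)^(2k+1)/((2k+1)!·u^(2k+1)) = 3/u - 9/(2*u^3) + 81/(40*u^5) + ...
which has infinitely many negative powers of u, so sin(3/(z - 1 + I)) has an essential singularity at z = 1 - I.
So the singularity is essential.

Final answer: essential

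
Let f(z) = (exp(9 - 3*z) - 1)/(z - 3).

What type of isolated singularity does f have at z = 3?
Let u = z - 3. The exponent is 9 - 3*z = -3u, so
  f = (e^(-3u) - 1)/u = ((-3u) + (-3u)^2/2 + (-3u)^3/6 + ...)/u = -3 + (9/2)*u + (-9/2)*u^2 + ...
The Laurent expansion about u = 0 has no negative powers; equivalently lim_{z→3} f(z) = -3 exists and is finite.
So the singularity is removable.

Final answer: removable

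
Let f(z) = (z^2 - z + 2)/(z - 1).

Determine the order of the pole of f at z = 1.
Factor the denominator:
  z - 1 = (z - 1)

The numerator P(z) = z^2 - z + 2 has P(1) = 2 ≠ 0, so no factor of (z - 1) cancels.
Near z = 1 we can therefore write f(z) = g(z)/(z - 1) with g analytic at 1 and g(1) ≠ 0 (g is just the numerator).

Hence z = 1 is a pole of order 1.

Final answer: 1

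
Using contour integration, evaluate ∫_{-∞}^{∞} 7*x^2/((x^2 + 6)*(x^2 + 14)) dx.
Let f(z) = 7*z^2/((z^2 + 6)*(z^2 + 14)). The denominator has no real zeros and deg Q - deg P = 2 ≥ 2, so the integral of f over the upper semicircle |z| = R tends to 0 as R → ∞. Closing the contour in the upper half-plane,
  ∫_{-∞}^{∞} f(x) dx = 2πi · Σ Res(f, z_k)  over the poles with Im z_k > 0.

Zeros of the denominator: z^2 + 14 = 0 gives z = ±sqrt(14)*I; z^2 + 6 = 0 gives z = ±sqrt(6)*I.
Upper half-plane: z = sqrt(14)*I, z = sqrt(6)*I (simple).

Each pole is a simple zero of Q(z) = z^4 + 20*z^2 + 84, so Res(f, z₀) = P(z₀)/Q'(z₀) with P(z) = 7*z^2, Q'(z) = 4*z^3 + 40*z:
  Res(f, sqrt(14)*I) = (-98)/(-16*sqrt(14)*I) = -7*sqrt(14)*I/16
  Res(f, sqrt(6)*I) = (-42)/(16*sqrt(6)*I) = 7*sqrt(6)*I/16

Sum of residues: 7*I*(-sqrt(14) + sqrt(6))/16
∫_{-∞}^{∞} f(x) dx = 2πi · (7*I*(-sqrt(14) + sqrt(6))/16) = 7*pi*(-sqrt(6) + sqrt(14))/8

Final answer: 7*pi*(-sqrt(6) + sqrt(14))/8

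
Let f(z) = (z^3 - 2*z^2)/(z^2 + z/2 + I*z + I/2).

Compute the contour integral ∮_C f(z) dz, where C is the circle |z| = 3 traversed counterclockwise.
By the residue theorem, ∮_C f(z) dz = 2πi · (sum of the residues of f at the poles inside |z| = 3).

The denominator factors as (z + I)*(z + 1/2), so the singularities of f are simple poles at z = -I, z = -1/2.
  |-I|² = 1 < 9 = 3², so this pole is inside the contour.
  |-1/2|² = 1/4 < 9 = 3², so this pole is inside the contour.

With P(z) = z^3 - 2*z^2 and Q(z) = z^2 + z/2 + I*z + I/2, each pole is simple, so Res(f, z₀) = P(z₀)/Q'(z₀) with Q'(z) = 2*z + 1/2 + I.
  Res(f, -I) = P(-I)/Q'(-I) = (2 + I)/(1/2 - I) = 2*I
  Res(f, -1/2) = P(-1/2)/Q'(-1/2) = (-5/8)/(-1/2 + I) = 1/4 + I/2

Sum of residues inside C: 1/4 + 5*I/2
∮_C f(z) dz = 2πi · (1/4 + 5*I/2) = pi*(-5 + I/2)

Final answer: pi*(-5 + I/2)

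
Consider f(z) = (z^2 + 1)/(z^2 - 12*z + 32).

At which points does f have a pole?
The singularities of f are the zeros of the denominator. Factoring,
  z^2 - 12*z + 32 = (z - 8)*(z - 4)
so the candidates are z = 8, z = 4.

Check the numerator P(z) = z^2 + 1 at each one:
  P(8) = 65 ≠ 0, so z = 8 is a (simple) pole.
  P(4) = 17 ≠ 0, so z = 4 is a (simple) pole.

Poles of f: {4, 8}

Final answer: {4, 8}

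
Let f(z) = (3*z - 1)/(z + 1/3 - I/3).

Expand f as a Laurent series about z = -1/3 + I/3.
(-2 + I)/(z + 1/3 - I/3) + 3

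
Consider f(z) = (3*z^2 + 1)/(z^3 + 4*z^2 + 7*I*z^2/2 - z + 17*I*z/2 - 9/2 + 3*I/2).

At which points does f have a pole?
{-3 - 3*I/2, -1 - I, -I}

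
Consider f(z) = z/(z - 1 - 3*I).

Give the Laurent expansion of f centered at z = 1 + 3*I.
Put w = z - (1 + 3*I), i.e. z = w + 1 + 3*I. The denominator is w, so it suffices to rewrite the numerator in powers of w.

P(z) = z
P(w + 1 + 3*I) = 1 + 3*I + w

Dividing each term by w:
  f = (1 + 3*I)/w + 1

Substituting back w = z - 1 - 3*I:
  f(z) = (1 + 3*I)/(z - 1 - 3*I) + 1

The series is finite because the numerator is a polynomial; the negative powers form the principal part, and the coefficient of 1/(z - 1 - 3*I) gives Res(f, 1 + 3*I) = 1 + 3*I.

Final answer: (1 + 3*I)/(z - 1 - 3*I) + 1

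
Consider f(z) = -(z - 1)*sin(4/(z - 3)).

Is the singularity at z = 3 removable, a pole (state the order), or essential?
Let u = z - 3. Then
  sin(4/u) = Σ_{k≥0} (-1)^k (4)^(2k+1)/((2k+1)!·u^(2k+1)) = 4/u - 32/(3*u^3) + 128/(15*u^5) + ...
which has infinitely many negative powers of u, so sin(4/(z - 3)) has an essential singularity at z = 3.
The extra factor z - 1 is a nonzero polynomial; if the product had at most a pole at z = 3, dividing by that polynomial would leave sin(4/(z - 3)) with at most a pole too — contradiction. (Equivalently, the product's Laurent series still has infinitely many negative powers.)
So the singularity is essential.

Final answer: essential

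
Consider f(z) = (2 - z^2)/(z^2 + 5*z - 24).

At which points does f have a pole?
The singularities of f are the zeros of the denominator. Factoring,
  z^2 + 5*z - 24 = (z + 8)*(z - 3)
so the candidates are z = -8, z = 3.

Check the numerator P(z) = 2 - z^2 at each one:
  P(-8) = -62 ≠ 0, so z = -8 is a (simple) pole.
  P(3) = -7 ≠ 0, so z = 3 is a (simple) pole.

Poles of f: {-8, 3}

Final answer: {-8, 3}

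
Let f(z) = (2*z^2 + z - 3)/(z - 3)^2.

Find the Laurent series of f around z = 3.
18/(z - 3)^2 + 13/(z - 3) + 2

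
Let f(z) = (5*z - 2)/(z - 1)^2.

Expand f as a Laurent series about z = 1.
3/(z - 1)^2 + 5/(z - 1)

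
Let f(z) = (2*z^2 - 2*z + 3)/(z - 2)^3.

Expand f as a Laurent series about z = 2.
Put w = z - (2), i.e. z = w + 2. The denominator is w^3, so it suffices to rewrite the numerator in powers of w.

P(z) = 2*z^2 - 2*z + 3
P(w + 2) = 7 + 6*w + 2*w^2

Dividing each term by w^3:
  f = 7/w^3 + 6/w^2 + 2/w

Substituting back w = z - 2:
  f(z) = 7/(z - 2)^3 + 6/(z - 2)^2 + 2/(z - 2)

The series is finite because the numerator is a polynomial; the negative powers form the principal part, and the coefficient of 1/(z - 2) gives Res(f, 2) = 2.

Final answer: 7/(z - 2)^3 + 6/(z - 2)^2 + 2/(z - 2)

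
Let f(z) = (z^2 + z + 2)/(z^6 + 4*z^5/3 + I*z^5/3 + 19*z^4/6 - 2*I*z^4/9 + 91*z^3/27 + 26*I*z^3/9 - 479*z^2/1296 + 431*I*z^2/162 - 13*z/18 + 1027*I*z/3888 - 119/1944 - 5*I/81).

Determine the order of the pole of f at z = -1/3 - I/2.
Factor the denominator:
  z^6 + 4*z^5/3 + I*z^5/3 + 19*z^4/6 - 2*I*z^4/9 + 91*z^3/27 + 26*I*z^3/9 - 479*z^2/1296 + 431*I*z^2/162 - 13*z/18 + 1027*I*z/3888 - 119/1944 - 5*I/81 = (z + 1/3 + I/2)^4*(z + I/3)*(z - 2*I)

The numerator P(z) = z^2 + z + 2 has P(-1/3 - I/2) = 55/36 - I/6 ≠ 0, so no factor of (z + 1/3 + I/2) cancels.
Near z = -1/3 - I/2 we can therefore write f(z) = g(z)/(z + 1/3 + I/2)^4 with g analytic at -1/3 - I/2 and g(-1/3 - I/2) ≠ 0 (g is the numerator divided by the remaining denominator factors).

Hence z = -1/3 - I/2 is a pole of order 4.

Final answer: 4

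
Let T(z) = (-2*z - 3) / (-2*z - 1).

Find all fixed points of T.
T(z) = z means -2*z - 3 = z*(-2*z - 1), i.e.
  -2*z^2 + z + 3 = 0.
Discriminant: (1)^2 - 4*(-2)*(3) = 25, so the roots are real.
  z = (-1 ± sqrt(25))/(2*(-2))
Fixed points: {-1, 3/2}

Final answer: {-1, 3/2}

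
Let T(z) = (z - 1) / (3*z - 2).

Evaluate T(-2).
Substitute z = -2:
  numerator:   (-2) - 1 = -3
  denominator: 3*(-2) - 2 = -8
T(-2) = (-3)/(-8) = 3/8

Final answer: 3/8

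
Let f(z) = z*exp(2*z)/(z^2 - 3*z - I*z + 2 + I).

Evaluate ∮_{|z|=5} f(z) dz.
By the residue theorem, ∮_C f(z) dz = 2πi · (sum of the residues of f at the poles inside |z| = 5).

The denominator factors as (z - 2 - I)*(z - 1), so the singularities of f are simple poles at z = 2 + I, z = 1.
  |2 + I|² = 5 < 25 = 5², so this pole is inside the contour.
  |1|² = 1 < 25 = 5², so this pole is inside the contour.

With P(z) = z*exp(2*z) and Q(z) = z^2 - 3*z - I*z + 2 + I, each pole is simple, so Res(f, z₀) = P(z₀)/Q'(z₀) with Q'(z) = 2*z - 3 - I.
  Res(f, 2 + I) = P(2 + I)/Q'(2 + I) = ((2 + I)*exp(4 + 2*I))/(1 + I) = (3/2 - I/2)*exp(4 + 2*I)
  Res(f, 1) = P(1)/Q'(1) = (exp(2))/(-1 - I) = (-1/2 + I/2)*exp(2)

Sum of residues inside C: (-1/2 + I/2)*exp(2) + (3/2 - I/2)*exp(4 + 2*I)
∮_C f(z) dz = 2πi · ((-1/2 + I/2)*exp(2) + (3/2 - I/2)*exp(4 + 2*I)) = pi*(1 + 3*I)*exp(4 + 2*I) + pi*(-1 - I)*exp(2)

Final answer: pi*(1 + 3*I)*exp(4 + 2*I) + pi*(-1 - I)*exp(2)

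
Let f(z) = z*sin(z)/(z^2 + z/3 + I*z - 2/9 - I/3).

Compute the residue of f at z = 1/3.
Write f(z) = P(z)/Q(z) with P(z) = z*sin(z) and Q(z) = z^2 + z/3 + I*z - 2/9 - I/3.
The denominator factors as Q(z) = (z + 2/3 + I)*(z - 1/3), so z = 1/3 is a simple zero of Q and P is analytic there; z = 1/3 is therefore a simple pole and
  Res(f, z₀) = P(z₀)/Q'(z₀).

Q'(z) = 2*z + 1/3 + I, so Q'(1/3) = 1 + I.
P(1/3) = sin(1/3)/3.

Res(f, 1/3) = (sin(1/3)/3)/(1 + I) = (1/6 - I/6)*sin(1/3)

Final answer: (1/6 - I/6)*sin(1/3)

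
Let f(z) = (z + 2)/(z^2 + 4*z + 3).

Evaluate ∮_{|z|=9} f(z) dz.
By the residue theorem, ∮_C f(z) dz = 2πi · (sum of the residues of f at the poles inside |z| = 9).

The denominator factors as (z + 3)*(z + 1), so the singularities of f are simple poles at z = -3, z = -1.
  |-3|² = 9 < 81 = 9², so this pole is inside the contour.
  |-1|² = 1 < 81 = 9², so this pole is inside the contour.

With P(z) = z + 2 and Q(z) = z^2 + 4*z + 3, each pole is simple, so Res(f, z₀) = P(z₀)/Q'(z₀) with Q'(z) = 2*z + 4.
  Res(f, -3) = P(-3)/Q'(-3) = (-1)/(-2) = 1/2
  Res(f, -1) = P(-1)/Q'(-1) = (1)/(2) = 1/2

Sum of residues inside C: 1
∮_C f(z) dz = 2πi · (1) = 2*I*pi

Final answer: 2*I*pi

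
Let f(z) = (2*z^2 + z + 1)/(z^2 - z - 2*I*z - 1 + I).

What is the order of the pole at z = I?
1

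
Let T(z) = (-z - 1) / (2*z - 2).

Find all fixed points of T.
T(z) = z means -z - 1 = z*(2*z - 2), i.e.
  2*z^2 - z + 1 = 0.
Discriminant: (-1)^2 - 4*(2)*(1) = -7, so the roots are complex conjugates.
  z = (1 ± I*sqrt(7))/(2*(2))
Fixed points: {1/4 - sqrt(7)*I/4, 1/4 + sqrt(7)*I/4}

Final answer: {1/4 - sqrt(7)*I/4, 1/4 + sqrt(7)*I/4}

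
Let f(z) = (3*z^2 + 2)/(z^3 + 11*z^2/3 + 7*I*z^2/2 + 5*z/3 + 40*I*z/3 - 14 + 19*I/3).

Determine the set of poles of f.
{-3 + I, -1 - 3*I, 1/3 - 3*I/2}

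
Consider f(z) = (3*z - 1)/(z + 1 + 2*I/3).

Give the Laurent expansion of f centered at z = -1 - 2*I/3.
(-4 - 2*I)/(z + 1 + 2*I/3) + 3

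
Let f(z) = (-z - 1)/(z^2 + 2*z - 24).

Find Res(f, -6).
Write f(z) = P(z)/Q(z) with P(z) = -z - 1 and Q(z) = z^2 + 2*z - 24.
The denominator factors as Q(z) = (z - 4)*(z + 6), so z = -6 is a simple zero of Q and P is analytic there; z = -6 is therefore a simple pole and
  Res(f, z₀) = P(z₀)/Q'(z₀).

Q'(z) = 2*z + 2, so Q'(-6) = -10.
P(-6) = 5.

Res(f, -6) = (5)/(-10) = -1/2

Final answer: -1/2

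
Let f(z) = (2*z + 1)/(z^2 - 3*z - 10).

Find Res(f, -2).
Write f(z) = P(z)/Q(z) with P(z) = 2*z + 1 and Q(z) = z^2 - 3*z - 10.
The denominator factors as Q(z) = (z - 5)*(z + 2), so z = -2 is a simple zero of Q and P is analytic there; z = -2 is therefore a simple pole and
  Res(f, z₀) = P(z₀)/Q'(z₀).

Q'(z) = 2*z - 3, so Q'(-2) = -7.
P(-2) = -3.

Res(f, -2) = (-3)/(-7) = 3/7

Final answer: 3/7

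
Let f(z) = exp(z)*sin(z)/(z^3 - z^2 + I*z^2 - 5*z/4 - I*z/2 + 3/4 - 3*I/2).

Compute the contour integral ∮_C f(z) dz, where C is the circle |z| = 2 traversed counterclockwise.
pi*(16/65 - 24*I/65)*exp(-1)*sin(1) + pi*(-2/13 - 10*I/13)*exp(1/2 - I)*sin(1/2 - I) + pi*(2/5 + 2*I/5)*exp(3/2)*sin(3/2)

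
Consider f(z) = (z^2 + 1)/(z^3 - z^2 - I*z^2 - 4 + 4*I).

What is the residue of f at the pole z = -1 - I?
1/5 - I/10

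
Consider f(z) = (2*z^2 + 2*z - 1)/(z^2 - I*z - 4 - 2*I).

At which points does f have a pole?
{-2, 2 + I}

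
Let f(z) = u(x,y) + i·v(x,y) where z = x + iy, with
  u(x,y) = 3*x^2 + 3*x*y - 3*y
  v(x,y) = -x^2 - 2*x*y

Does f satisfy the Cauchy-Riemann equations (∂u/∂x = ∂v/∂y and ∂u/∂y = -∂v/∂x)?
∂u/∂x = 6*x + 3*y
∂v/∂y = -2*x
∂u/∂y = 3*x - 3
∂v/∂x = -2*x - 2*y
∂u/∂x ≠ ∂v/∂y and ∂u/∂y ≠ -∂v/∂x; the Cauchy-Riemann equations are not satisfied, so f is not analytic.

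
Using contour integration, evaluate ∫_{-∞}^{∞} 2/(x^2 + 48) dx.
Let f(z) = 2/(z^2 + 48). The denominator has no real zeros and deg Q - deg P = 2 ≥ 2, so the integral of f over the upper semicircle |z| = R tends to 0 as R → ∞. Closing the contour in the upper half-plane,
  ∫_{-∞}^{∞} f(x) dx = 2πi · Σ Res(f, z_k)  over the poles with Im z_k > 0.

Zeros of the denominator: z^2 + 48 = 0 gives z = ±4*sqrt(3)*I.
Upper half-plane: z = 4*sqrt(3)*I (simple).

Each pole is a simple zero of Q(z) = z^2 + 48, so Res(f, z₀) = P(z₀)/Q'(z₀) with P(z) = 2, Q'(z) = 2*z:
  Res(f, 4*sqrt(3)*I) = (2)/(8*sqrt(3)*I) = -sqrt(3)*I/12

∫_{-∞}^{∞} f(x) dx = 2πi · (-sqrt(3)*I/12) = sqrt(3)*pi/6

Final answer: sqrt(3)*pi/6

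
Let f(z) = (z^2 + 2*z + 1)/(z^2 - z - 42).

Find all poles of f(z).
The singularities of f are the zeros of the denominator. Factoring,
  z^2 - z - 42 = (z + 6)*(z - 7)
so the candidates are z = -6, z = 7.

Check the numerator P(z) = z^2 + 2*z + 1 at each one:
  P(-6) = 25 ≠ 0, so z = -6 is a (simple) pole.
  P(7) = 64 ≠ 0, so z = 7 is a (simple) pole.

Poles of f: {-6, 7}

Final answer: {-6, 7}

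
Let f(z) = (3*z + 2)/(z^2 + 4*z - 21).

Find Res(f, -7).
Write f(z) = P(z)/Q(z) with P(z) = 3*z + 2 and Q(z) = z^2 + 4*z - 21.
The denominator factors as Q(z) = (z + 7)*(z - 3), so z = -7 is a simple zero of Q and P is analytic there; z = -7 is therefore a simple pole and
  Res(f, z₀) = P(z₀)/Q'(z₀).

Q'(z) = 2*z + 4, so Q'(-7) = -10.
P(-7) = -19.

Res(f, -7) = (-19)/(-10) = 19/10

Final answer: 19/10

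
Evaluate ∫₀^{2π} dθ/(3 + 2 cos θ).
Let J = ∫₀^{2π} dθ/(3 + 2 cos θ).
Put z = e^{iθ}: then cos θ = (z + 1/z)/2, dθ = dz/(iz), and z runs once counterclockwise around |z| = 1:
  J = ∮_{|z|=1} 1/(3 + 2*(z + 1/z)/2) · dz/(iz) = (2/i) ∮_{|z|=1} dz/(2*z^2 + 6*z + 2).
The roots of 2*z^2 + 6*z + 2 are z = (-3 ± sqrt(3^2 - 2^2))/2, with sqrt(5) = sqrt(5); their product is 1, so only z₊ = -3/2 + sqrt(5)/2 lies inside the unit circle (z₋ = -3/2 - sqrt(5)/2 lies outside).
z₊ is a simple zero of q(z) = 2*z^2 + 6*z + 2, so Res(1/q, z₊) = 1/q'(z₊) with q'(z) = 4*z + 6; and q'(z₊) = 2*(z₊ - z₋) = 2*sqrt(5).
Therefore J = (2/i) · 2πi · 1/(2*sqrt(5)) = 2*pi/(sqrt(5)) = 2*sqrt(5)*pi/5

Final answer: 2*sqrt(5)*pi/5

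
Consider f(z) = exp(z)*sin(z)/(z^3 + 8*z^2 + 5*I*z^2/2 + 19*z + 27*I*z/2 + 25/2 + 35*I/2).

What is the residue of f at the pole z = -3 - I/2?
Write f(z) = P(z)/Q(z) with P(z) = exp(z)*sin(z) and Q(z) = z^3 + 8*z^2 + 5*I*z^2/2 + 19*z + 27*I*z/2 + 25/2 + 35*I/2.
The denominator factors as Q(z) = (z + 3 + I/2)*(z + 2 + I)*(z + 3 + I), so z = -3 - I/2 is a simple zero of Q and P is analytic there; z = -3 - I/2 is therefore a simple pole and
  Res(f, z₀) = P(z₀)/Q'(z₀).

Q'(z) = 3*z^2 + 16*z + 5*I*z + 19 + 27*I/2, so Q'(-3 - I/2) = -1/4 - I/2.
P(-3 - I/2) = -exp(-3 - I/2)*sin(3 + I/2).

Res(f, -3 - I/2) = (-exp(-3 - I/2)*sin(3 + I/2))/(-1/4 - I/2) = (4/5 - 8*I/5)*exp(-3 - I/2)*sin(3 + I/2)

Final answer: (4/5 - 8*I/5)*exp(-3 - I/2)*sin(3 + I/2)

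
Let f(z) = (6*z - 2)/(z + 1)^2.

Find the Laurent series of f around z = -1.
Put w = z - (-1), i.e. z = w - 1. The denominator is w^2, so it suffices to rewrite the numerator in powers of w.

P(z) = 6*z - 2
P(w - 1) = -8 + 6*w

Dividing each term by w^2:
  f = -8/w^2 + 6/w

Substituting back w = z + 1:
  f(z) = -8/(z + 1)^2 + 6/(z + 1)

The series is finite because the numerator is a polynomial; the negative powers form the principal part, and the coefficient of 1/(z + 1) gives Res(f, -1) = 6.

Final answer: -8/(z + 1)^2 + 6/(z + 1)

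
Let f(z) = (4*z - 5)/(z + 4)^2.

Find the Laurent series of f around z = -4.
Put w = z - (-4), i.e. z = w - 4. The denominator is w^2, so it suffices to rewrite the numerator in powers of w.

P(z) = 4*z - 5
P(w - 4) = -21 + 4*w

Dividing each term by w^2:
  f = -21/w^2 + 4/w

Substituting back w = z + 4:
  f(z) = -21/(z + 4)^2 + 4/(z + 4)

The series is finite because the numerator is a polynomial; the negative powers form the principal part, and the coefficient of 1/(z + 4) gives Res(f, -4) = 4.

Final answer: -21/(z + 4)^2 + 4/(z + 4)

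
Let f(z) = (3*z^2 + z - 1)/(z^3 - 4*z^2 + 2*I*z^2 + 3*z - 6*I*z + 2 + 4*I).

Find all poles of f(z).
The singularities of f are the zeros of the denominator. Factoring,
  z^3 - 4*z^2 + 2*I*z^2 + 3*z - 6*I*z + 2 + 4*I = (z - 2 + I)*(z + I)*(z - 2)
so the candidates are z = 2 - I, z = -I, z = 2.

Check the numerator P(z) = 3*z^2 + z - 1 at each one:
  P(2 - I) = 10 - 13*I ≠ 0, so z = 2 - I is a (simple) pole.
  P(-I) = -4 - I ≠ 0, so z = -I is a (simple) pole.
  P(2) = 13 ≠ 0, so z = 2 is a (simple) pole.

Poles of f: {-I, 2 - I, 2}

Final answer: {-I, 2 - I, 2}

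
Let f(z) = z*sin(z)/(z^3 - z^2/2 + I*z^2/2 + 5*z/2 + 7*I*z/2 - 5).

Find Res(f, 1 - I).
Write f(z) = P(z)/Q(z) with P(z) = z*sin(z) and Q(z) = z^3 - z^2/2 + I*z^2/2 + 5*z/2 + 7*I*z/2 - 5.
The denominator factors as Q(z) = (z - 1/2 + 3*I/2)*(z - 1 + I)*(z + 1 - 2*I), so z = 1 - I is a simple zero of Q and P is analytic there; z = 1 - I is therefore a simple pole and
  Res(f, z₀) = P(z₀)/Q'(z₀).

Q'(z) = 3*z^2 - z + I*z + 5/2 + 7*I/2, so Q'(1 - I) = 5/2 - I/2.
P(1 - I) = (1 - I)*sin(1 - I).

Res(f, 1 - I) = ((1 - I)*sin(1 - I))/(5/2 - I/2) = (6/13 - 4*I/13)*sin(1 - I)

Final answer: (6/13 - 4*I/13)*sin(1 - I)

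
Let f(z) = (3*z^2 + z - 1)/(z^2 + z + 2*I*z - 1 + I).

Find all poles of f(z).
The singularities of f are the zeros of the denominator. Factoring,
  z^2 + z + 2*I*z - 1 + I = (z + I)*(z + 1 + I)
so the candidates are z = -I, z = -1 - I.

Check the numerator P(z) = 3*z^2 + z - 1 at each one:
  P(-I) = -4 - I ≠ 0, so z = -I is a (simple) pole.
  P(-1 - I) = -2 + 5*I ≠ 0, so z = -1 - I is a (simple) pole.

Poles of f: {-1 - I, -I}

Final answer: {-1 - I, -I}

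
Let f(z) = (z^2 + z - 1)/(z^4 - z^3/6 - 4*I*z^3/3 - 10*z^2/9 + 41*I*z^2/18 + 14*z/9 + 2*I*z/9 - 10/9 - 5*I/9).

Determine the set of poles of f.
The singularities of f are the zeros of the denominator. Factoring,
  z^4 - z^3/6 - 4*I*z^3/3 - 10*z^2/9 + 41*I*z^2/18 + 14*z/9 + 2*I*z/9 - 10/9 - 5*I/9 = (z + 1/2 - I)*(z + 1 - I)*(z - 2/3 + I/3)*(z - 1 + I/3)
so the candidates are z = -1/2 + I, z = -1 + I, z = 2/3 - I/3, z = 1 - I/3.

Check the numerator P(z) = z^2 + z - 1 at each one:
  P(-1/2 + I) = -9/4 ≠ 0, so z = -1/2 + I is a (simple) pole.
  P(-1 + I) = -2 - I ≠ 0, so z = -1 + I is a (simple) pole.
  P(2/3 - I/3) = -7*I/9 ≠ 0, so z = 2/3 - I/3 is a (simple) pole.
  P(1 - I/3) = 8/9 - I ≠ 0, so z = 1 - I/3 is a (simple) pole.

Poles of f: {-1 + I, -1/2 + I, 2/3 - I/3, 1 - I/3}

Final answer: {-1 + I, -1/2 + I, 2/3 - I/3, 1 - I/3}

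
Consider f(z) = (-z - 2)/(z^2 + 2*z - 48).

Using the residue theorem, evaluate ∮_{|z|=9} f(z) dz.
By the residue theorem, ∮_C f(z) dz = 2πi · (sum of the residues of f at the poles inside |z| = 9).

The denominator factors as (z + 8)*(z - 6), so the singularities of f are simple poles at z = -8, z = 6.
  |-8|² = 64 < 81 = 9², so this pole is inside the contour.
  |6|² = 36 < 81 = 9², so this pole is inside the contour.

With P(z) = -z - 2 and Q(z) = z^2 + 2*z - 48, each pole is simple, so Res(f, z₀) = P(z₀)/Q'(z₀) with Q'(z) = 2*z + 2.
  Res(f, -8) = P(-8)/Q'(-8) = (6)/(-14) = -3/7
  Res(f, 6) = P(6)/Q'(6) = (-8)/(14) = -4/7

Sum of residues inside C: -1
∮_C f(z) dz = 2πi · (-1) = -2*I*pi

Final answer: -2*I*pi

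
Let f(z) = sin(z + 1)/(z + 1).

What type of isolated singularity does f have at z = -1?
Let u = z + 1. The argument of sin is z + 1 = u, so
  f = sin(u)/u = ((u) - (u)^3/6 + ...)/u = 1 - (1/6)*u^2 + ...
The Laurent expansion about u = 0 has no negative powers; equivalently lim_{z→-1} f(z) = 1 exists and is finite.
So the singularity is removable.

Final answer: removable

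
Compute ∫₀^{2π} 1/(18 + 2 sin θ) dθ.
Call the integral J. The integrand is 2π-periodic and we integrate over a full period, so shifting θ does not change the value (θ → θ + π/2 turns sin θ into cos θ). Hence
  J = ∫₀^{2π} dθ/(18 + 2 cos θ).
Put z = e^{iθ}: then cos θ = (z + 1/z)/2, dθ = dz/(iz), and z runs once counterclockwise around |z| = 1:
  J = ∮_{|z|=1} 1/(18 + 2*(z + 1/z)/2) · dz/(iz) = (2/i) ∮_{|z|=1} dz/(2*z^2 + 36*z + 2).
The roots of 2*z^2 + 36*z + 2 are z = (-18 ± sqrt(18^2 - 2^2))/2, with sqrt(320) = 8*sqrt(5); their product is 1, so only z₊ = -9 + 4*sqrt(5) lies inside the unit circle (z₋ = -9 - 4*sqrt(5) lies outside).
z₊ is a simple zero of q(z) = 2*z^2 + 36*z + 2, so Res(1/q, z₊) = 1/q'(z₊) with q'(z) = 4*z + 36; and q'(z₊) = 2*(z₊ - z₋) = 16*sqrt(5).
Therefore J = (2/i) · 2πi · 1/(16*sqrt(5)) = 2*pi/(8*sqrt(5)) = sqrt(5)*pi/20

Final answer: sqrt(5)*pi/20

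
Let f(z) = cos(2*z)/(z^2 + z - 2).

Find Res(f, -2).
-cos(4)/3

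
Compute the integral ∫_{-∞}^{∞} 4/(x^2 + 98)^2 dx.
Let f(z) = 4/(z^2 + 98)^2. The denominator has no real zeros and deg Q - deg P = 4 ≥ 2, so the integral of f over the upper semicircle |z| = R tends to 0 as R → ∞. Closing the contour in the upper half-plane,
  ∫_{-∞}^{∞} f(x) dx = 2πi · Σ Res(f, z_k)  over the poles with Im z_k > 0.

Zeros of the denominator: z^2 + 98 = 0 gives z = ±7*sqrt(2)*I.
Upper half-plane: z = 7*sqrt(2)*I (a pole of order 2).

Write f(z) = g(z)/(z - 7*sqrt(2)*I)^2 with g(z) = 4/(z + 7*sqrt(2)*I)^2. For a double pole, Res(f, z₀) = g'(z₀):
  g'(z) = -8/(z + 7*sqrt(2)*I)^3
  Res(f, 7*sqrt(2)*I) = g'(7*sqrt(2)*I) = -sqrt(2)*I/1372

∫_{-∞}^{∞} f(x) dx = 2πi · (-sqrt(2)*I/1372) = sqrt(2)*pi/686

Final answer: sqrt(2)*pi/686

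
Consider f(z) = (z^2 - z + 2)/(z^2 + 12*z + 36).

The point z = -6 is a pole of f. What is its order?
Factor the denominator:
  z^2 + 12*z + 36 = (z + 6)^2

The numerator P(z) = z^2 - z + 2 has P(-6) = 44 ≠ 0, so no factor of (z + 6) cancels.
Near z = -6 we can therefore write f(z) = g(z)/(z + 6)^2 with g analytic at -6 and g(-6) ≠ 0 (g is just the numerator).

Hence z = -6 is a pole of order 2.

Final answer: 2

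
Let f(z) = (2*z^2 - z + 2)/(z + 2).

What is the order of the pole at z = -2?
Factor the denominator:
  z + 2 = (z + 2)

The numerator P(z) = 2*z^2 - z + 2 has P(-2) = 12 ≠ 0, so no factor of (z + 2) cancels.
Near z = -2 we can therefore write f(z) = g(z)/(z + 2) with g analytic at -2 and g(-2) ≠ 0 (g is just the numerator).

Hence z = -2 is a pole of order 1.

Final answer: 1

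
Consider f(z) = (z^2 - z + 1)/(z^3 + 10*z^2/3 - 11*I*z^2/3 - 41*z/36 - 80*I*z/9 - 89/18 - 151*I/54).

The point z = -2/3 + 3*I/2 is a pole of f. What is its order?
Factor the denominator:
  z^3 + 10*z^2/3 - 11*I*z^2/3 - 41*z/36 - 80*I*z/9 - 89/18 - 151*I/54 = (z + 2/3 - 3*I/2)^2*(z + 2 - 2*I/3)

The numerator P(z) = z^2 - z + 1 has P(-2/3 + 3*I/2) = -5/36 - 7*I/2 ≠ 0, so no factor of (z + 2/3 - 3*I/2) cancels.
Near z = -2/3 + 3*I/2 we can therefore write f(z) = g(z)/(z + 2/3 - 3*I/2)^2 with g analytic at -2/3 + 3*I/2 and g(-2/3 + 3*I/2) ≠ 0 (g is the numerator divided by the remaining denominator factors).

Hence z = -2/3 + 3*I/2 is a pole of order 2.

Final answer: 2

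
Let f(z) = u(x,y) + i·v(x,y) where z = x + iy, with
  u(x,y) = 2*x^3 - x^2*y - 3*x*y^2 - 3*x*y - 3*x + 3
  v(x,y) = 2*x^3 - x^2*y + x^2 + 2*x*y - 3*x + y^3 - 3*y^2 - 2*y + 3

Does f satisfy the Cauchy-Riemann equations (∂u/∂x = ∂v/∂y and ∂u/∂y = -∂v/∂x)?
∂u/∂x = 6*x^2 - 2*x*y - 3*y^2 - 3*y - 3
∂v/∂y = -x^2 + 2*x + 3*y^2 - 6*y - 2
∂u/∂y = -x^2 - 6*x*y - 3*x
∂v/∂x = 6*x^2 - 2*x*y + 2*x + 2*y - 3
∂u/∂x ≠ ∂v/∂y and ∂u/∂y ≠ -∂v/∂x; the Cauchy-Riemann equations are not satisfied, so f is not analytic.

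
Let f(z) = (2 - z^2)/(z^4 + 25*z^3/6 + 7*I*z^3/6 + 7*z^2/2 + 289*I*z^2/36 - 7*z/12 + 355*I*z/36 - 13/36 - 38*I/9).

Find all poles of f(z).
The singularities of f are the zeros of the denominator. Factoring,
  z^4 + 25*z^3/6 + 7*I*z^3/6 + 7*z^2/2 + 289*I*z^2/36 - 7*z/12 + 355*I*z/36 - 13/36 - 38*I/9 = (z + 2 - I/3)*(z - 1/3)*(z - 1/2 + 2*I)*(z + 3 - I/2)
so the candidates are z = -2 + I/3, z = 1/3, z = 1/2 - 2*I, z = -3 + I/2.

Check the numerator P(z) = 2 - z^2 at each one:
  P(-2 + I/3) = -17/9 + 4*I/3 ≠ 0, so z = -2 + I/3 is a (simple) pole.
  P(1/3) = 17/9 ≠ 0, so z = 1/3 is a (simple) pole.
  P(1/2 - 2*I) = 23/4 + 2*I ≠ 0, so z = 1/2 - 2*I is a (simple) pole.
  P(-3 + I/2) = -27/4 + 3*I ≠ 0, so z = -3 + I/2 is a (simple) pole.

Poles of f: {-3 + I/2, -2 + I/3, 1/3, 1/2 - 2*I}

Final answer: {-3 + I/2, -2 + I/3, 1/3, 1/2 - 2*I}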